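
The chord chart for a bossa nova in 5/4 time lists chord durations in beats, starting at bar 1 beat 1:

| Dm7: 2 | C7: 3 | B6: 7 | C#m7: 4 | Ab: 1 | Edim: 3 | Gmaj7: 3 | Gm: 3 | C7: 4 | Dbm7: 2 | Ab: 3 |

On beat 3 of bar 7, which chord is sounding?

Ab

Beat 3 of bar 7 is beat (7−1)×5 + 3 = 33 overall.
Running totals: Dm7 ends at 2, C7 ends at 5, B6 ends at 12, C#m7 ends at 16, Ab ends at 17, Edim ends at 20, Gmaj7 ends at 23, Gm ends at 26, C7 ends at 30, Dbm7 ends at 32, Ab ends at 35.
Beat 33 falls within Ab.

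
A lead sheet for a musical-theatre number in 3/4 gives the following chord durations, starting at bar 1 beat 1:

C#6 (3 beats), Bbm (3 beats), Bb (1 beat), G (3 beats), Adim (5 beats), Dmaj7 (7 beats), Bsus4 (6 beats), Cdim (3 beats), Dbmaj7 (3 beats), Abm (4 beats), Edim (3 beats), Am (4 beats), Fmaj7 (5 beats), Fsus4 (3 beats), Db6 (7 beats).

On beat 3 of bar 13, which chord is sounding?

Edim

Beat 3 of bar 13 is beat (13−1)×3 + 3 = 39 overall.
Running totals: C#6 ends at 3, Bbm ends at 6, Bb ends at 7, G ends at 10, Adim ends at 15, Dmaj7 ends at 22, Bsus4 ends at 28, Cdim ends at 31, Dbmaj7 ends at 34, Abm ends at 38, Edim ends at 41.
Beat 39 falls within Edim.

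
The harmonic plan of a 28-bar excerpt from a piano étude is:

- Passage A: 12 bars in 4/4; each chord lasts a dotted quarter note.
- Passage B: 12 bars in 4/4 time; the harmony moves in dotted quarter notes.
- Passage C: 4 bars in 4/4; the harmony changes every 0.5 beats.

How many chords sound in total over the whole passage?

96 chords

A: 12·4 = 48 beats, 48/1.5 = 32 chords.
B: 12·4 = 48 beats, 48/1.5 = 32 chords.
C: 4·4 = 16 beats, 16/0.5 = 32 chords.
Total: 32 + 32 + 32 = 96.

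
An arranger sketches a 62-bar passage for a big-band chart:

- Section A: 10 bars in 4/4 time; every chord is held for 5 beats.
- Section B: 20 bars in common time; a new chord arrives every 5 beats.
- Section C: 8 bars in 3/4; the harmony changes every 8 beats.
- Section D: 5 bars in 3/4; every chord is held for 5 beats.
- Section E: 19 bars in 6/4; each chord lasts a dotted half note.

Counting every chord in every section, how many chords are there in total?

A has 40 beats and chords last 5 each, so 8 chords.
B has 80 beats and chords last 5 each, so 16 chords.
C has 24 beats and chords last 8 each, so 3 chords.
D has 15 beats and chords last 5 each, so 3 chords.
E has 114 beats and chords last 3 each, so 38 chords.
Total: 8 + 16 + 3 + 3 + 38 = 68.

68 chords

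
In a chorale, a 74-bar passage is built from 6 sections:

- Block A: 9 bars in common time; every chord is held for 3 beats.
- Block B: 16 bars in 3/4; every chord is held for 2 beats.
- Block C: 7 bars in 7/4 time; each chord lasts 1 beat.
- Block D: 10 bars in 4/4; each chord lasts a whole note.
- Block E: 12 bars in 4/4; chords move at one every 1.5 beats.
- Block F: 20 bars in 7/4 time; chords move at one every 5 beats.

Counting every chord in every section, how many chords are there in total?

A has 36 beats and chords last 3 each, so 12 chords.
B has 48 beats and chords last 2 each, so 24 chords.
C has 49 beats and chords last 1 each, so 49 chords.
D has 40 beats and chords last 4 each, so 10 chords.
E has 48 beats and chords last 1.5 each, so 32 chords.
F has 140 beats and chords last 5 each, so 28 chords.
Total: 12 + 24 + 49 + 10 + 32 + 28 = 155.

155 chords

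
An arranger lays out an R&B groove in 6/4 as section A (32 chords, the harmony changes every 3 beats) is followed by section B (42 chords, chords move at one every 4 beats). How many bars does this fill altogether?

44 bars

A: 32 × 3 = 96 beats = 16 bars.
B: 42 × 4 = 168 beats = 28 bars.
Total: 16 + 28 = 44 bars.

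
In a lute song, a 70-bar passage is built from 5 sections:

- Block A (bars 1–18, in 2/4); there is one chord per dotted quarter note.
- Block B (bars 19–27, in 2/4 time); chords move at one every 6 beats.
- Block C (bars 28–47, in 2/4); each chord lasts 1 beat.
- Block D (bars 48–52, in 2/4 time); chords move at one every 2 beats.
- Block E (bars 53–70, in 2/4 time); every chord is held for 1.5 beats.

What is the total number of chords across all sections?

A has 36 beats and chords last 1.5 each, so 24 chords.
B has 18 beats and chords last 6 each, so 3 chords.
C has 40 beats and chords last 1 each, so 40 chords.
D has 10 beats and chords last 2 each, so 5 chords.
E has 36 beats and chords last 1.5 each, so 24 chords.
Total: 24 + 3 + 40 + 5 + 24 = 96.

96 chords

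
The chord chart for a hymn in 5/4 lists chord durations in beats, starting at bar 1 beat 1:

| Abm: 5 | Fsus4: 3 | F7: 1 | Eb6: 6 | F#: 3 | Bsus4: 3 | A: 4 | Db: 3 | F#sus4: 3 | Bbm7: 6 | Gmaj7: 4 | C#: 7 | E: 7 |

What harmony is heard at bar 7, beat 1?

Beat 1 of bar 7 is beat (7−1)×5 + 1 = 31 overall.
Running totals: Abm ends at 5, Fsus4 ends at 8, F7 ends at 9, Eb6 ends at 15, F# ends at 18, Bsus4 ends at 21, A ends at 25, Db ends at 28, F#sus4 ends at 31.
Beat 31 falls within F#sus4.

F#sus4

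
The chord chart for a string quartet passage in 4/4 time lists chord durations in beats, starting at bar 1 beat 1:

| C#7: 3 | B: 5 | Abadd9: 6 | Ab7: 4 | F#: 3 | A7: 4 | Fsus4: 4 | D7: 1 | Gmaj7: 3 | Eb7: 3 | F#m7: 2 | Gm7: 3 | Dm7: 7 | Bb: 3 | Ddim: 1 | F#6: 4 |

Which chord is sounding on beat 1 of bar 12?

Dm7

Beat 1 of bar 12 is beat (12−1)×4 + 1 = 45 overall.
Running totals: C#7 ends at 3, B ends at 8, Abadd9 ends at 14, Ab7 ends at 18, F# ends at 21, A7 ends at 25, Fsus4 ends at 29, D7 ends at 30, Gmaj7 ends at 33, Eb7 ends at 36, F#m7 ends at 38, Gm7 ends at 41, Dm7 ends at 48.
Beat 45 falls within Dm7.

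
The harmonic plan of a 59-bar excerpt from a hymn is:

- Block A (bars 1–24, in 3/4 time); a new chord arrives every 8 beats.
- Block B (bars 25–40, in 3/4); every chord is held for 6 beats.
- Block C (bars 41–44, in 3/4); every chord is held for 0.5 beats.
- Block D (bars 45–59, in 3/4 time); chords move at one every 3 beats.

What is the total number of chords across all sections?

A has 72 beats and chords last 8 each, so 9 chords.
B has 48 beats and chords last 6 each, so 8 chords.
C has 12 beats and chords last 0.5 each, so 24 chords.
D has 45 beats and chords last 3 each, so 15 chords.
Total: 9 + 8 + 24 + 15 = 56.

56 chords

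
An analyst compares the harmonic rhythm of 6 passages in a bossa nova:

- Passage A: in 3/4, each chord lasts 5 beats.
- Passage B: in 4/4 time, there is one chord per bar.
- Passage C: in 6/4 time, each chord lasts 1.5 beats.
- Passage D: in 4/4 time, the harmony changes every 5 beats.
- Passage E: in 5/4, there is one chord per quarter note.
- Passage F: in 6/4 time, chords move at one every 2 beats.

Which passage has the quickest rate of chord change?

A: each chord is 5 beats in 3/4, so 0.6 per bar.
B: each chord is 4 beats in 4/4, so 1 per bar.
C: each chord is 1.5 beats in 6/4, so 4 per bar.
D: each chord is 5 beats in 4/4, so 0.8 per bar.
E: each chord is 1 beat in 5/4, so 5 per bar.
F: each chord is 2 beats in 6/4, so 3 per bar.
Fastest is E at 5 chords/bar.

Passage E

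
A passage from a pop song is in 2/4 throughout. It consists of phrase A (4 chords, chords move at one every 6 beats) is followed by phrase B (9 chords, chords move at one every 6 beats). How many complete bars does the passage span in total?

39 bars

A: 4 × 6 = 24 beats = 12 bars.
B: 9 × 6 = 54 beats = 27 bars.
Total: 12 + 27 = 39 bars.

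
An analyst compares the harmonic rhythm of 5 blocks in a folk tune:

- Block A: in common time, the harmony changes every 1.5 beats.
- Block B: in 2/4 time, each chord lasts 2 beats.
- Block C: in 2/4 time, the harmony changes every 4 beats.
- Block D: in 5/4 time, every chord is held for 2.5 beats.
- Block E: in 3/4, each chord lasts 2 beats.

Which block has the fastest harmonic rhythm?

Block A

A: 4 beats/bar ÷ 1.5 beats/chord = 8/3 chords/bar.
B: 2 beats/bar ÷ 2 beats/chord = 1 chord/bar.
C: 2 beats/bar ÷ 4 beats/chord = 0.5 chords/bar.
D: 5 beats/bar ÷ 2.5 beats/chord = 2 chords/bar.
E: 3 beats/bar ÷ 2 beats/chord = 1.5 chords/bar.
Fastest is A at 8/3 chords/bar.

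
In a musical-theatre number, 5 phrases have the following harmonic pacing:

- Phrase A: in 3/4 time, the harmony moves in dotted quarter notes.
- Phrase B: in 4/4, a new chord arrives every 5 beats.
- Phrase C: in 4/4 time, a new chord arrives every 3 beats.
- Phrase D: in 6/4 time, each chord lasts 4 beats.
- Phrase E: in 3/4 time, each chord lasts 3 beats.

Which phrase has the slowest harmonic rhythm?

A: 3 beats/bar ÷ 1.5 beats/chord = 2 chords/bar.
B: 4 beats/bar ÷ 5 beats/chord = 0.8 chords/bar.
C: 4 beats/bar ÷ 3 beats/chord = 4/3 chords/bar.
D: 6 beats/bar ÷ 4 beats/chord = 1.5 chords/bar.
E: 3 beats/bar ÷ 3 beats/chord = 1 chord/bar.
Slowest is B at 0.8 chords/bar.

Phrase B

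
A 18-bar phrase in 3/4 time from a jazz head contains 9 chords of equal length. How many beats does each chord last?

18 bars × 3 beats/bar = 54 beats total.
54 beats ÷ 9 chords = 6 beats per chord.

6 beats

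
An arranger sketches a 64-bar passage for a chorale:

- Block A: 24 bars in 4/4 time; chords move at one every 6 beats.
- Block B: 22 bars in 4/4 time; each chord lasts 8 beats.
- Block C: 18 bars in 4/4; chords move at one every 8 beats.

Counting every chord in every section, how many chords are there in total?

A has 96 beats and chords last 6 each, so 16 chords.
B has 88 beats and chords last 8 each, so 11 chords.
C has 72 beats and chords last 8 each, so 9 chords.
Total: 16 + 11 + 9 = 36.

36 chords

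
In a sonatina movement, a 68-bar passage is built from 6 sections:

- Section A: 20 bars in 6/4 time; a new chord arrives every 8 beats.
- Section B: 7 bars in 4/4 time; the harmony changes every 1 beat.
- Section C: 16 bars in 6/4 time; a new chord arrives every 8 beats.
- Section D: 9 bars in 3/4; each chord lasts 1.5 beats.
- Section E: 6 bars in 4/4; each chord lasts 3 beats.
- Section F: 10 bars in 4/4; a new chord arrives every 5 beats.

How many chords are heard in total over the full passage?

89 chords

A: 20 bars × 6 beats = 120 beats; 8 beats/chord → 15 chords.
B: 7 bars × 4 beats = 28 beats; 1 beat/chord → 28 chords.
C: 16 bars × 6 beats = 96 beats; 8 beats/chord → 12 chords.
D: 9 bars × 3 beats = 27 beats; 1.5 beats/chord → 18 chords.
E: 6 bars × 4 beats = 24 beats; 3 beats/chord → 8 chords.
F: 10 bars × 4 beats = 40 beats; 5 beats/chord → 8 chords.
Total: 15 + 28 + 12 + 18 + 8 + 8 = 89.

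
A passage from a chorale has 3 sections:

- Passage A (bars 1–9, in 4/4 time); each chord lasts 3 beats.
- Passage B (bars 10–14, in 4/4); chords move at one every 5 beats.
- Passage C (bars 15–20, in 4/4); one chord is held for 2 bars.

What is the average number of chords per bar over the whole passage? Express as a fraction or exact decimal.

A: 9 bars of 4 beats is 36 beats; at 3 beats each that's 12 chords.
B: 5 bars of 4 beats is 20 beats; at 5 beats each that's 4 chords.
C: 6 bars of 4 beats is 24 beats; at 8 beats each that's 3 chords.
Overall: 19 chords over 20 bars → 19/20 = 0.95 chords per bar.

0.95 chords per bar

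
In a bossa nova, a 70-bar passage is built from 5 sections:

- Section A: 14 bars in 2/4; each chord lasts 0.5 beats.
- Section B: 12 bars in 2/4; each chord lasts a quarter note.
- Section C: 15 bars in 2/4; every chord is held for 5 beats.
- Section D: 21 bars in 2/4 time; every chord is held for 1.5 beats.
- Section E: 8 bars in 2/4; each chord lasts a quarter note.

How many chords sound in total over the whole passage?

130 chords

A has 28 beats and chords last 0.5 each, so 56 chords.
B has 24 beats and chords last 1 each, so 24 chords.
C has 30 beats and chords last 5 each, so 6 chords.
D has 42 beats and chords last 1.5 each, so 28 chords.
E has 16 beats and chords last 1 each, so 16 chords.
Total: 56 + 24 + 6 + 28 + 16 = 130.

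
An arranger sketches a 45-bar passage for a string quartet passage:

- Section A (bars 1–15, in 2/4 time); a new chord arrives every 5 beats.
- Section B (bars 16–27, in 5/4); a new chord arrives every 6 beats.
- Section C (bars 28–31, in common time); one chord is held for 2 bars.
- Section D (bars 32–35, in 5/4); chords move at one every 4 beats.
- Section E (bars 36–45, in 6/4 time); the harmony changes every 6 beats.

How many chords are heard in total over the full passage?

A: 15 bars × 2 beats = 30 beats; 5 beats/chord → 6 chords.
B: 12 bars × 5 beats = 60 beats; 6 beats/chord → 10 chords.
C: 4 bars × 4 beats = 16 beats; 8 beats/chord → 2 chords.
D: 4 bars × 5 beats = 20 beats; 4 beats/chord → 5 chords.
E: 10 bars × 6 beats = 60 beats; 6 beats/chord → 10 chords.
Total: 6 + 10 + 2 + 5 + 10 = 33.

33 chords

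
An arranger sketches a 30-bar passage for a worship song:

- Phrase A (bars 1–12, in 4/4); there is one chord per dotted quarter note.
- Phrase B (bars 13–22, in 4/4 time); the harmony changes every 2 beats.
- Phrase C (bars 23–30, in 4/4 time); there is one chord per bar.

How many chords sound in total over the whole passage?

60 chords

A: 12 bars × 4 beats = 48 beats; 1.5 beats/chord → 32 chords.
B: 10 bars × 4 beats = 40 beats; 2 beats/chord → 20 chords.
C: 8 bars × 4 beats = 32 beats; 4 beats/chord → 8 chords.
Total: 32 + 20 + 8 = 60.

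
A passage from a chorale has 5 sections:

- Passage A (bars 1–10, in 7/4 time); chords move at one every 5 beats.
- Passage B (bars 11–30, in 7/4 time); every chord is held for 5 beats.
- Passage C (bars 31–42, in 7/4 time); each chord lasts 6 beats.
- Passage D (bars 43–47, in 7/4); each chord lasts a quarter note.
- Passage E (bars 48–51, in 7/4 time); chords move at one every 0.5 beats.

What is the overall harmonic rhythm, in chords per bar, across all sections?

49/17 chords per bar

A: 10 bars of 7 beats is 70 beats; at 5 beats each that's 14 chords.
B: 20 bars of 7 beats is 140 beats; at 5 beats each that's 28 chords.
C: 12 bars of 7 beats is 84 beats; at 6 beats each that's 14 chords.
D: 5 bars of 7 beats is 35 beats; at 1 beat each that's 35 chords.
E: 4 bars of 7 beats is 28 beats; at 0.5 beats each that's 56 chords.
Overall: 147 chords over 51 bars → 147/51 = 49/17 chords per bar.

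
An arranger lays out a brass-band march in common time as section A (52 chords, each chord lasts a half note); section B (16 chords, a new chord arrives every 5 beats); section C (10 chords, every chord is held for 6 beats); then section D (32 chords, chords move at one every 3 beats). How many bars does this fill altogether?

85 bars

A: 52 × 2 = 104 beats = 26 bars.
B: 16 × 5 = 80 beats = 20 bars.
C: 10 × 6 = 60 beats = 15 bars.
D: 32 × 3 = 96 beats = 24 bars.
Total: 26 + 20 + 15 + 24 = 85 bars.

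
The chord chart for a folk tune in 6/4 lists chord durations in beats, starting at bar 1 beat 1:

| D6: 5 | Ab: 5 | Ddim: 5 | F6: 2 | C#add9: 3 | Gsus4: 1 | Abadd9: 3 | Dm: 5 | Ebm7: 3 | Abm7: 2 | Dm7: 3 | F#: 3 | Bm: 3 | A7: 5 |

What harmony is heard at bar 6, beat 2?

Beat 2 of bar 6 is beat (6−1)×6 + 2 = 32 overall.
Running totals: D6 ends at 5, Ab ends at 10, Ddim ends at 15, F6 ends at 17, C#add9 ends at 20, Gsus4 ends at 21, Abadd9 ends at 24, Dm ends at 29, Ebm7 ends at 32.
Beat 32 falls within Ebm7.

Ebm7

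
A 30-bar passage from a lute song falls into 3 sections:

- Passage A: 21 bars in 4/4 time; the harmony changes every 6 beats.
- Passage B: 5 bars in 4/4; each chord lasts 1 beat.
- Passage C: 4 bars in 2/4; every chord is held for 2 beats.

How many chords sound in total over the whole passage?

A: 21 bars × 4 beats = 84 beats; 6 beats/chord → 14 chords.
B: 5 bars × 4 beats = 20 beats; 1 beat/chord → 20 chords.
C: 4 bars × 2 beats = 8 beats; 2 beats/chord → 4 chords.
Total: 14 + 20 + 4 = 38.

38 chords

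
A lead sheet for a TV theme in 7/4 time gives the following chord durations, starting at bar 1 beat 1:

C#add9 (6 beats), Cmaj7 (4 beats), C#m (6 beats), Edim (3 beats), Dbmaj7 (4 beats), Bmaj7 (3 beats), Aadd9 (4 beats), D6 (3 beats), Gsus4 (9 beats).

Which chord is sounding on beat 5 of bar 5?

Beat 5 of bar 5 is beat (5−1)×7 + 5 = 33 overall.
Running totals: C#add9 ends at 6, Cmaj7 ends at 10, C#m ends at 16, Edim ends at 19, Dbmaj7 ends at 23, Bmaj7 ends at 26, Aadd9 ends at 30, D6 ends at 33.
Beat 33 falls within D6.

D6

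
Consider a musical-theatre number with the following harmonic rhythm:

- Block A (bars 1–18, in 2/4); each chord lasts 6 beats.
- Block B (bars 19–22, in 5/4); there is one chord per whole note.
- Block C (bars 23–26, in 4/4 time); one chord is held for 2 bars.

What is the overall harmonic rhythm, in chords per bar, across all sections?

A: 18 bars of 2 beats is 36 beats; at 6 beats each that's 6 chords.
B: 4 bars of 5 beats is 20 beats; at 4 beats each that's 5 chords.
C: 4 bars of 4 beats is 16 beats; at 8 beats each that's 2 chords.
Overall: 13 chords over 26 bars → 13/26 = 0.5 chords per bar.

0.5 chords per bar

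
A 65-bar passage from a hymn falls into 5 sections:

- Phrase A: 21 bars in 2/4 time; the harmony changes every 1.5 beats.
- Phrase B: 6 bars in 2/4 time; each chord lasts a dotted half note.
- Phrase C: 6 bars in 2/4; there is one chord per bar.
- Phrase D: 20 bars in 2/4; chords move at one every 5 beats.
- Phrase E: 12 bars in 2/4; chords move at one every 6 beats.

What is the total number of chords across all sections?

A has 42 beats and chords last 1.5 each, so 28 chords.
B has 12 beats and chords last 3 each, so 4 chords.
C has 12 beats and chords last 2 each, so 6 chords.
D has 40 beats and chords last 5 each, so 8 chords.
E has 24 beats and chords last 6 each, so 4 chords.
Total: 28 + 4 + 6 + 8 + 4 = 50.

50 chords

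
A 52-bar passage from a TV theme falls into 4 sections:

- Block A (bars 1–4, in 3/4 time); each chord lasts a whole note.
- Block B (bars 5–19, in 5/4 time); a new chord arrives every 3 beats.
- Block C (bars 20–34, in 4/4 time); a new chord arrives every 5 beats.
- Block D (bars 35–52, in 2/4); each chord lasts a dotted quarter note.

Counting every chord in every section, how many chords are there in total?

64 chords

A: 4·3 = 12 beats, 12/4 = 3 chords.
B: 15·5 = 75 beats, 75/3 = 25 chords.
C: 15·4 = 60 beats, 60/5 = 12 chords.
D: 18·2 = 36 beats, 36/1.5 = 24 chords.
Total: 3 + 25 + 12 + 24 = 64.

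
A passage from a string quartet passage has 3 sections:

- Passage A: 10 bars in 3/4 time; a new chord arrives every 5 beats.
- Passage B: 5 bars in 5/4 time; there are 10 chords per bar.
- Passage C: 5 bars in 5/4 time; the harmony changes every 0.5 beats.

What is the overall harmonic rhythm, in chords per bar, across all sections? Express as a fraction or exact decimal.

5.3 chords per bar

A: 10 × 3 = 30 beats ÷ 5 = 6 chords.
B: 5 × 5 = 25 beats ÷ 0.5 = 50 chords.
C: 5 × 5 = 25 beats ÷ 0.5 = 50 chords.
Overall: 106 chords over 20 bars → 106/20 = 5.3 chords per bar.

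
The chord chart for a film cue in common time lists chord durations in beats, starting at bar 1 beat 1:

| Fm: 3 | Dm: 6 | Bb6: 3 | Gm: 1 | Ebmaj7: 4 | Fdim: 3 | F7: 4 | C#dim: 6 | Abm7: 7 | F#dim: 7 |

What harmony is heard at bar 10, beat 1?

Abm7

Beat 1 of bar 10 is beat (10−1)×4 + 1 = 37 overall.
Running totals: Fm ends at 3, Dm ends at 9, Bb6 ends at 12, Gm ends at 13, Ebmaj7 ends at 17, Fdim ends at 20, F7 ends at 24, C#dim ends at 30, Abm7 ends at 37.
Beat 37 falls within Abm7.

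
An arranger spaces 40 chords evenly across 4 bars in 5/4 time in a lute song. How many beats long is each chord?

4 bars × 5 beats/bar = 20 beats total.
20 beats ÷ 40 chords = 0.5 beats per chord.
(That is an eighth note.)

0.5 beats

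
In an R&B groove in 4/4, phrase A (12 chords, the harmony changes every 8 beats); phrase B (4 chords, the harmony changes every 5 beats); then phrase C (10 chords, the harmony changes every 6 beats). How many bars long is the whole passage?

44 bars

A: 12 × 8 = 96 beats = 24 bars.
B: 4 × 5 = 20 beats = 5 bars.
C: 10 × 6 = 60 beats = 15 bars.
Total: 24 + 5 + 15 = 44 bars.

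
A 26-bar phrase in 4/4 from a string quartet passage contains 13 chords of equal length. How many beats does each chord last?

26 bars × 4 beats/bar = 104 beats total.
104 beats ÷ 13 chords = 8 beats per chord.

8 beats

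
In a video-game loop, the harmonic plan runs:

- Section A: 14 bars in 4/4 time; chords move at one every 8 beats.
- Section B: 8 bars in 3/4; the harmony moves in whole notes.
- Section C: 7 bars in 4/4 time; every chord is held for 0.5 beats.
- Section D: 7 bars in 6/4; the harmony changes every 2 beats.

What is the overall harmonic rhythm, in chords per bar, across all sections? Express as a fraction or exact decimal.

2.5 chords per bar

A: 14 bars of 4 beats is 56 beats; at 8 beats each that's 7 chords.
B: 8 bars of 3 beats is 24 beats; at 4 beats each that's 6 chords.
C: 7 bars of 4 beats is 28 beats; at 0.5 beats each that's 56 chords.
D: 7 bars of 6 beats is 42 beats; at 2 beats each that's 21 chords.
Overall: 90 chords over 36 bars → 90/36 = 2.5 chords per bar.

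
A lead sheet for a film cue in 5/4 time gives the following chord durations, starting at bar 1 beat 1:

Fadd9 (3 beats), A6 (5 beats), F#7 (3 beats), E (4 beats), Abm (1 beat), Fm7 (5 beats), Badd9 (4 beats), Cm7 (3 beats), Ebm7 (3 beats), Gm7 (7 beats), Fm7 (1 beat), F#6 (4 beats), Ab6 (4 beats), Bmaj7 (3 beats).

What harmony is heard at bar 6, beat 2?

Cm7

Beat 2 of bar 6 is beat (6−1)×5 + 2 = 27 overall.
Running totals: Fadd9 ends at 3, A6 ends at 8, F#7 ends at 11, E ends at 15, Abm ends at 16, Fm7 ends at 21, Badd9 ends at 25, Cm7 ends at 28.
Beat 27 falls within Cm7.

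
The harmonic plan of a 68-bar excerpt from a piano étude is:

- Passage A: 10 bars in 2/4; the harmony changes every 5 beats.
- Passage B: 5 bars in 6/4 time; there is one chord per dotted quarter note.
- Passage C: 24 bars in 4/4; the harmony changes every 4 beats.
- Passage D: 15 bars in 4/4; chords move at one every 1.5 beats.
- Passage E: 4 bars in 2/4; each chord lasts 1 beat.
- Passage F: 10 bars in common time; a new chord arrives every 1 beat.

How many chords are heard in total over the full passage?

136 chords

A: 10 bars × 2 beats = 20 beats; 5 beats/chord → 4 chords.
B: 5 bars × 6 beats = 30 beats; 1.5 beats/chord → 20 chords.
C: 24 bars × 4 beats = 96 beats; 4 beats/chord → 24 chords.
D: 15 bars × 4 beats = 60 beats; 1.5 beats/chord → 40 chords.
E: 4 bars × 2 beats = 8 beats; 1 beat/chord → 8 chords.
F: 10 bars × 4 beats = 40 beats; 1 beat/chord → 40 chords.
Total: 4 + 20 + 24 + 40 + 8 + 40 = 136.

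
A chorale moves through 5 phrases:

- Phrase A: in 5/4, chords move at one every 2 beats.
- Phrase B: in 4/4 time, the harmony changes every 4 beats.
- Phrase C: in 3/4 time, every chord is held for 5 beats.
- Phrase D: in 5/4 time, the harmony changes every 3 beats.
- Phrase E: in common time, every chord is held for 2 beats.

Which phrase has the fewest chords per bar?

A: each chord is 2 beats in 5/4, so 2.5 per bar.
B: each chord is 4 beats in 4/4, so 1 per bar.
C: each chord is 5 beats in 3/4, so 0.6 per bar.
D: each chord is 3 beats in 5/4, so 5/3 per bar.
E: each chord is 2 beats in 4/4, so 2 per bar.
Slowest is C at 0.6 chords/bar.

Phrase C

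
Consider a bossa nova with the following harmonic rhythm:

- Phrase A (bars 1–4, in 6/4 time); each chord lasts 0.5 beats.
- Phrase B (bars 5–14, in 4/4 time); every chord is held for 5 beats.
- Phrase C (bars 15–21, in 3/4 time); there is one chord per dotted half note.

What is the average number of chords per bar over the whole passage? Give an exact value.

A: 4 bars of 6 beats is 24 beats; at 0.5 beats each that's 48 chords.
B: 10 bars of 4 beats is 40 beats; at 5 beats each that's 8 chords.
C: 7 bars of 3 beats is 21 beats; at 3 beats each that's 7 chords.
Overall: 63 chords over 21 bars → 63/21 = 3 chords per bar.

3 chords per bar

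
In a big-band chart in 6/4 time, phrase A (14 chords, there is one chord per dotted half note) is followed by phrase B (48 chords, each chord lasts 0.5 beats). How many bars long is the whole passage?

A: 14 × 3 = 42 beats = 7 bars.
B: 48 × 0.5 = 24 beats = 4 bars.
Total: 7 + 4 = 11 bars.

11 bars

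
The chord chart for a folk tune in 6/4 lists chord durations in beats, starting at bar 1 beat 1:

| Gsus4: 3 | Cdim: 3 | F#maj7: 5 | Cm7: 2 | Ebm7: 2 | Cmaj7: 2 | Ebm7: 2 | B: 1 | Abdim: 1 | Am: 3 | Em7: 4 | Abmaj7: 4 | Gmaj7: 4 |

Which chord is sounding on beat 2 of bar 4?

B

Beat 2 of bar 4 is beat (4−1)×6 + 2 = 20 overall.
Running totals: Gsus4 ends at 3, Cdim ends at 6, F#maj7 ends at 11, Cm7 ends at 13, Ebm7 ends at 15, Cmaj7 ends at 17, Ebm7 ends at 19, B ends at 20.
Beat 20 falls within B.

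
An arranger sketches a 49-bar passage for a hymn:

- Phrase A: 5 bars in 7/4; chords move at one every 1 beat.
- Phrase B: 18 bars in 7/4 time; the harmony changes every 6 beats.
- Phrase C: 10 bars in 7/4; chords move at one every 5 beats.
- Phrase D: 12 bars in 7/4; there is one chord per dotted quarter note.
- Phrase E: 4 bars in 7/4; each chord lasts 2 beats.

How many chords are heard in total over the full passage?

140 chords

A has 35 beats and chords last 1 each, so 35 chords.
B has 126 beats and chords last 6 each, so 21 chords.
C has 70 beats and chords last 5 each, so 14 chords.
D has 84 beats and chords last 1.5 each, so 56 chords.
E has 28 beats and chords last 2 each, so 14 chords.
Total: 35 + 21 + 14 + 56 + 14 = 140.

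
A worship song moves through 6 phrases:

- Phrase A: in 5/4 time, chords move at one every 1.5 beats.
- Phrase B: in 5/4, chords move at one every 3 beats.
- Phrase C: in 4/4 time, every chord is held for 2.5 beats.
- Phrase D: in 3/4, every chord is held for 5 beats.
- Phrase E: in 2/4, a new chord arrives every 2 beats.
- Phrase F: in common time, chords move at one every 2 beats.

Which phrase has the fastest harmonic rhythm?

A: each chord is 1.5 beats in 5/4, so 10/3 per bar.
B: each chord is 3 beats in 5/4, so 5/3 per bar.
C: each chord is 2.5 beats in 4/4, so 1.6 per bar.
D: each chord is 5 beats in 3/4, so 0.6 per bar.
E: each chord is 2 beats in 2/4, so 1 per bar.
F: each chord is 2 beats in 4/4, so 2 per bar.
Fastest is A at 10/3 chords/bar.

Phrase A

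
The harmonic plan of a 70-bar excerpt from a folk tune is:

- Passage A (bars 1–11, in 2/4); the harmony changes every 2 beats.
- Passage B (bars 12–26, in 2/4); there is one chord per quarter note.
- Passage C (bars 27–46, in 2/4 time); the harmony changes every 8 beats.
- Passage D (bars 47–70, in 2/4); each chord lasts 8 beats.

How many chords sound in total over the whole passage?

52 chords

A: 11 bars × 2 beats = 22 beats; 2 beats/chord → 11 chords.
B: 15 bars × 2 beats = 30 beats; 1 beat/chord → 30 chords.
C: 20 bars × 2 beats = 40 beats; 8 beats/chord → 5 chords.
D: 24 bars × 2 beats = 48 beats; 8 beats/chord → 6 chords.
Total: 11 + 30 + 5 + 6 = 52.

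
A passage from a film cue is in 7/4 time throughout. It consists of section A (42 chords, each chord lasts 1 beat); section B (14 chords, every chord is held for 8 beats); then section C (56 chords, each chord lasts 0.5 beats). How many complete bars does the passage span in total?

A: 42 × 1 = 42 beats = 6 bars.
B: 14 × 8 = 112 beats = 16 bars.
C: 56 × 0.5 = 28 beats = 4 bars.
Total: 6 + 16 + 4 = 26 bars.

26 bars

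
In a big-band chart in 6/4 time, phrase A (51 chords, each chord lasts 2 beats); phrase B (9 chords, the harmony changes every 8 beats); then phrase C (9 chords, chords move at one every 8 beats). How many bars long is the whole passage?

A: 51 × 2 = 102 beats = 17 bars.
B: 9 × 8 = 72 beats = 12 bars.
C: 9 × 8 = 72 beats = 12 bars.
Total: 17 + 12 + 12 = 41 bars.

41 bars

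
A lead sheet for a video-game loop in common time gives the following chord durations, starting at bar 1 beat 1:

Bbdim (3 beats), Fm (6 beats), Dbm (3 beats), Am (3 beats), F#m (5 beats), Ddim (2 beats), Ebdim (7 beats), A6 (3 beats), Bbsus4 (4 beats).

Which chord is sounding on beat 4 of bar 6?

Ebdim

Beat 4 of bar 6 is beat (6−1)×4 + 4 = 24 overall.
Running totals: Bbdim ends at 3, Fm ends at 9, Dbm ends at 12, Am ends at 15, F#m ends at 20, Ddim ends at 22, Ebdim ends at 29.
Beat 24 falls within Ebdim.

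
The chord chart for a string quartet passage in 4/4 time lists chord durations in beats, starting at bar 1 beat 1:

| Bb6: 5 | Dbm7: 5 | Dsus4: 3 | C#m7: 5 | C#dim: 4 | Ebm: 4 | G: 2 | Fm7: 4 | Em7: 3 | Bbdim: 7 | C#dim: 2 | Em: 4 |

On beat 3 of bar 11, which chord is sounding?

C#dim

Beat 3 of bar 11 is beat (11−1)×4 + 3 = 43 overall.
Running totals: Bb6 ends at 5, Dbm7 ends at 10, Dsus4 ends at 13, C#m7 ends at 18, C#dim ends at 22, Ebm ends at 26, G ends at 28, Fm7 ends at 32, Em7 ends at 35, Bbdim ends at 42, C#dim ends at 44.
Beat 43 falls within C#dim.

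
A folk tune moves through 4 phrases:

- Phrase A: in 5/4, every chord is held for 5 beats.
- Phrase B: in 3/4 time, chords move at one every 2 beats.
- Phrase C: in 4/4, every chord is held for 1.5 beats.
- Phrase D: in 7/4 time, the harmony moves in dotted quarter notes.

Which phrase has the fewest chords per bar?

A: each chord is 5 beats in 5/4, so 1 per bar.
B: each chord is 2 beats in 3/4, so 1.5 per bar.
C: each chord is 1.5 beats in 4/4, so 8/3 per bar.
D: each chord is 1.5 beats in 7/4, so 14/3 per bar.
Slowest is A at 1 chords/bar.

Phrase A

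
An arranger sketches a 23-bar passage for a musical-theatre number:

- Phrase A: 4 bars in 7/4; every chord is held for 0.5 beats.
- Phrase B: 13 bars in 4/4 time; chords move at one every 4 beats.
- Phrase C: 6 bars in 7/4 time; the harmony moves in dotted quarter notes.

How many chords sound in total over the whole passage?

A has 28 beats and chords last 0.5 each, so 56 chords.
B has 52 beats and chords last 4 each, so 13 chords.
C has 42 beats and chords last 1.5 each, so 28 chords.
Total: 56 + 13 + 28 = 97.

97 chords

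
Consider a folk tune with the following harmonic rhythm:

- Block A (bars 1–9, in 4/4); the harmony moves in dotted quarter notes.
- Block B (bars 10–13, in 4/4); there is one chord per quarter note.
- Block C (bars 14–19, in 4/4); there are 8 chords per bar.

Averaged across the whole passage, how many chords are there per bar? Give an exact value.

A: 9 bars of 4 beats is 36 beats; at 1.5 beats each that's 24 chords.
B: 4 bars of 4 beats is 16 beats; at 1 beat each that's 16 chords.
C: 6 bars of 4 beats is 24 beats; at 0.5 beats each that's 48 chords.
Overall: 88 chords over 19 bars → 88/19 = 88/19 chords per bar.

88/19 chords per bar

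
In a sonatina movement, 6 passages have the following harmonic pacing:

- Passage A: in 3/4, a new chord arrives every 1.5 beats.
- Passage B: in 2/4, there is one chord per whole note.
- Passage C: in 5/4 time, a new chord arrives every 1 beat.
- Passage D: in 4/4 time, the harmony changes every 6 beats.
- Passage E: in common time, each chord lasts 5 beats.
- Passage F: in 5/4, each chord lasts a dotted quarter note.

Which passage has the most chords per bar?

A: each chord is 1.5 beats in 3/4, so 2 per bar.
B: each chord is 4 beats in 2/4, so 0.5 per bar.
C: each chord is 1 beat in 5/4, so 5 per bar.
D: each chord is 6 beats in 4/4, so 2/3 per bar.
E: each chord is 5 beats in 4/4, so 0.8 per bar.
F: each chord is 1.5 beats in 5/4, so 10/3 per bar.
Fastest is C at 5 chords/bar.

Passage C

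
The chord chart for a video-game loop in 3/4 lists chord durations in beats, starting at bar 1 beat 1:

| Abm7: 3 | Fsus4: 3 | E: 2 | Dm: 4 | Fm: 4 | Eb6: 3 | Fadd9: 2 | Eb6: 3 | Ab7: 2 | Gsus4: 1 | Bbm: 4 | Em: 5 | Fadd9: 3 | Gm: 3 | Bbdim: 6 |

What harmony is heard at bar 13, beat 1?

Beat 1 of bar 13 is beat (13−1)×3 + 1 = 37 overall.
Running totals: Abm7 ends at 3, Fsus4 ends at 6, E ends at 8, Dm ends at 12, Fm ends at 16, Eb6 ends at 19, Fadd9 ends at 21, Eb6 ends at 24, Ab7 ends at 26, Gsus4 ends at 27, Bbm ends at 31, Em ends at 36, Fadd9 ends at 39.
Beat 37 falls within Fadd9.

Fadd9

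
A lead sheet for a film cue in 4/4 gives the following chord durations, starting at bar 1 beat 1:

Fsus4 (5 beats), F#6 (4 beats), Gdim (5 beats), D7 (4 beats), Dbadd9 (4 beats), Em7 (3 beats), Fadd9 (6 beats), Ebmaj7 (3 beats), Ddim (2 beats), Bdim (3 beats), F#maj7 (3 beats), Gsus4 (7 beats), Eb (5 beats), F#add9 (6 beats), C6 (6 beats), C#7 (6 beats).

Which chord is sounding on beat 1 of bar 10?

Beat 1 of bar 10 is beat (10−1)×4 + 1 = 37 overall.
Running totals: Fsus4 ends at 5, F#6 ends at 9, Gdim ends at 14, D7 ends at 18, Dbadd9 ends at 22, Em7 ends at 25, Fadd9 ends at 31, Ebmaj7 ends at 34, Ddim ends at 36, Bdim ends at 39.
Beat 37 falls within Bdim.

Bdim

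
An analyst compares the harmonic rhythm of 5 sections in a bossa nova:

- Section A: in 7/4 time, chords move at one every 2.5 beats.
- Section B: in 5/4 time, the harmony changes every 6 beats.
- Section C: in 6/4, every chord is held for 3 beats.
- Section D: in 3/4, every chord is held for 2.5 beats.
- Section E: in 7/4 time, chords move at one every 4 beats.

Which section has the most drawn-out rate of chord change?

A: 7/2.5 = 2.8 chords/bar.
B: 5/6 = 5/6 chords/bar.
C: 6/3 = 2 chords/bar.
D: 3/2.5 = 1.2 chords/bar.
E: 7/4 = 1.75 chords/bar.
Slowest is B at 5/6 chords/bar.

Section B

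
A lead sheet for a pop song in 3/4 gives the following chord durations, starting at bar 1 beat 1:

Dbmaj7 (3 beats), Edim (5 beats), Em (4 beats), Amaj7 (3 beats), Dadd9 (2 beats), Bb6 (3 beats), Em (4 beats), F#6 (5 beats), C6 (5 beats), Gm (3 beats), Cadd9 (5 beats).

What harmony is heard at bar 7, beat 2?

Bb6

Beat 2 of bar 7 is beat (7−1)×3 + 2 = 20 overall.
Running totals: Dbmaj7 ends at 3, Edim ends at 8, Em ends at 12, Amaj7 ends at 15, Dadd9 ends at 17, Bb6 ends at 20.
Beat 20 falls within Bb6.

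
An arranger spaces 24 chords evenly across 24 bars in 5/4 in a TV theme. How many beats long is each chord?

24 bars × 5 beats/bar = 120 beats total.
120 beats ÷ 24 chords = 5 beats per chord.

5 beats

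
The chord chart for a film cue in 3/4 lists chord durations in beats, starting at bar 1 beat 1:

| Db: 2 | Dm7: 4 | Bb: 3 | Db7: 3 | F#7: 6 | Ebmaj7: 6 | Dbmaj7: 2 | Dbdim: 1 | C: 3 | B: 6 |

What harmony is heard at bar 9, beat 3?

Beat 3 of bar 9 is beat (9−1)×3 + 3 = 27 overall.
Running totals: Db ends at 2, Dm7 ends at 6, Bb ends at 9, Db7 ends at 12, F#7 ends at 18, Ebmaj7 ends at 24, Dbmaj7 ends at 26, Dbdim ends at 27.
Beat 27 falls within Dbdim.

Dbdim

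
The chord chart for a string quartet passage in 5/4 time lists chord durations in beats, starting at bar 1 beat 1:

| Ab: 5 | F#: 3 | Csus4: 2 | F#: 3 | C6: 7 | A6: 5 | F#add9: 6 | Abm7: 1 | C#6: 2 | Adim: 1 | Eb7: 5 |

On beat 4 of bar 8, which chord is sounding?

Eb7

Beat 4 of bar 8 is beat (8−1)×5 + 4 = 39 overall.
Running totals: Ab ends at 5, F# ends at 8, Csus4 ends at 10, F# ends at 13, C6 ends at 20, A6 ends at 25, F#add9 ends at 31, Abm7 ends at 32, C#6 ends at 34, Adim ends at 35, Eb7 ends at 40.
Beat 39 falls within Eb7.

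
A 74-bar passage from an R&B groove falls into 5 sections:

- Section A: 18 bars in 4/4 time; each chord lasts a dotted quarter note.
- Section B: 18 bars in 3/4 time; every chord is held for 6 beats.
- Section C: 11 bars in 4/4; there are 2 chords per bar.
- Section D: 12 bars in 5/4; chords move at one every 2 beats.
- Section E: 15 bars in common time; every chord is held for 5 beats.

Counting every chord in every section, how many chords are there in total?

A has 72 beats and chords last 1.5 each, so 48 chords.
B has 54 beats and chords last 6 each, so 9 chords.
C has 44 beats and chords last 2 each, so 22 chords.
D has 60 beats and chords last 2 each, so 30 chords.
E has 60 beats and chords last 5 each, so 12 chords.
Total: 48 + 9 + 22 + 30 + 12 = 121.

121 chords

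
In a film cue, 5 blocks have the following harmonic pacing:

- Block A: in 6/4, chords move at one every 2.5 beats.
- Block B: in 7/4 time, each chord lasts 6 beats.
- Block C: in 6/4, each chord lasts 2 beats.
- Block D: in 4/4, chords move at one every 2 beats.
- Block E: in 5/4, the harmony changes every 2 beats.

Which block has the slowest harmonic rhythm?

Block B

A: each chord is 2.5 beats in 6/4, so 2.4 per bar.
B: each chord is 6 beats in 7/4, so 7/6 per bar.
C: each chord is 2 beats in 6/4, so 3 per bar.
D: each chord is 2 beats in 4/4, so 2 per bar.
E: each chord is 2 beats in 5/4, so 2.5 per bar.
Slowest is B at 7/6 chords/bar.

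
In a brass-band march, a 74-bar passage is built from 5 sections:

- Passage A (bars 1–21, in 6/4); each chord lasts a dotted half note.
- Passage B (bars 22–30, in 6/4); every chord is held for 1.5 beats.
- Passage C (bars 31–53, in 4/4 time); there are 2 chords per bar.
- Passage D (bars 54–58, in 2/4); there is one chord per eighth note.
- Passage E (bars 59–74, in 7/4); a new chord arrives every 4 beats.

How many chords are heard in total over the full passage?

A: 21 bars × 6 beats = 126 beats; 3 beats/chord → 42 chords.
B: 9 bars × 6 beats = 54 beats; 1.5 beats/chord → 36 chords.
C: 23 bars × 4 beats = 92 beats; 2 beats/chord → 46 chords.
D: 5 bars × 2 beats = 10 beats; 0.5 beats/chord → 20 chords.
E: 16 bars × 7 beats = 112 beats; 4 beats/chord → 28 chords.
Total: 42 + 36 + 46 + 20 + 28 = 172.

172 chords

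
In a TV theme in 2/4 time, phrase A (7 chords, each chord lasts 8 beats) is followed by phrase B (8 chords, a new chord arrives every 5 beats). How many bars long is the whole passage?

A: 7 × 8 = 56 beats = 28 bars.
B: 8 × 5 = 40 beats = 20 bars.
Total: 28 + 20 = 48 bars.

48 bars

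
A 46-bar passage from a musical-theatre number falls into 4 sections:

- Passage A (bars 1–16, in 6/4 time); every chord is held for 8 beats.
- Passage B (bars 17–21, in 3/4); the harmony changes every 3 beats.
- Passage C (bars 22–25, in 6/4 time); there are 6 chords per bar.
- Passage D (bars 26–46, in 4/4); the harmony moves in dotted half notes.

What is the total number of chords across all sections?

69 chords

A has 96 beats and chords last 8 each, so 12 chords.
B has 15 beats and chords last 3 each, so 5 chords.
C has 24 beats and chords last 1 each, so 24 chords.
D has 84 beats and chords last 3 each, so 28 chords.
Total: 12 + 5 + 24 + 28 = 69.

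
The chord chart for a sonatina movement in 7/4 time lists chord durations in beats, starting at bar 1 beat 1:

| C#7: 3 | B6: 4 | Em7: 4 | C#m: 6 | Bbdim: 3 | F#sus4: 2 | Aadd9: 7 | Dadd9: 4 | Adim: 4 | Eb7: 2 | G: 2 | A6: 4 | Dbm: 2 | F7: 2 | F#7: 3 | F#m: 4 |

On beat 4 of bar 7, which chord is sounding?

Dbm

Beat 4 of bar 7 is beat (7−1)×7 + 4 = 46 overall.
Running totals: C#7 ends at 3, B6 ends at 7, Em7 ends at 11, C#m ends at 17, Bbdim ends at 20, F#sus4 ends at 22, Aadd9 ends at 29, Dadd9 ends at 33, Adim ends at 37, Eb7 ends at 39, G ends at 41, A6 ends at 45, Dbm ends at 47.
Beat 46 falls within Dbm.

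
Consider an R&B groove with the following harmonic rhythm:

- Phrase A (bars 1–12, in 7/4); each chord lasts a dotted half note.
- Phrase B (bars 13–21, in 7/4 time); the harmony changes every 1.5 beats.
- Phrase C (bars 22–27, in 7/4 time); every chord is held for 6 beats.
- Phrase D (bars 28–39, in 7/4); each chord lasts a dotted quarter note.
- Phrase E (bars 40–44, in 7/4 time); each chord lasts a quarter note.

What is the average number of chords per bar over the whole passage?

42/11 chords per bar

A: 12 × 7 = 84 beats ÷ 3 = 28 chords.
B: 9 × 7 = 63 beats ÷ 1.5 = 42 chords.
C: 6 × 7 = 42 beats ÷ 6 = 7 chords.
D: 12 × 7 = 84 beats ÷ 1.5 = 56 chords.
E: 5 × 7 = 35 beats ÷ 1 = 35 chords.
Overall: 168 chords over 44 bars → 168/44 = 42/11 chords per bar.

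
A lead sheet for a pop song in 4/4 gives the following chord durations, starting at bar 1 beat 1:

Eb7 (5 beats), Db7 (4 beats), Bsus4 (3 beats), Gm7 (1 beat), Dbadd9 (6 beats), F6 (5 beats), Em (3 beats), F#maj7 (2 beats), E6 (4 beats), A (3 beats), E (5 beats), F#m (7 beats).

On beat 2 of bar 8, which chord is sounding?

Beat 2 of bar 8 is beat (8−1)×4 + 2 = 30 overall.
Running totals: Eb7 ends at 5, Db7 ends at 9, Bsus4 ends at 12, Gm7 ends at 13, Dbadd9 ends at 19, F6 ends at 24, Em ends at 27, F#maj7 ends at 29, E6 ends at 33.
Beat 30 falls within E6.

E6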